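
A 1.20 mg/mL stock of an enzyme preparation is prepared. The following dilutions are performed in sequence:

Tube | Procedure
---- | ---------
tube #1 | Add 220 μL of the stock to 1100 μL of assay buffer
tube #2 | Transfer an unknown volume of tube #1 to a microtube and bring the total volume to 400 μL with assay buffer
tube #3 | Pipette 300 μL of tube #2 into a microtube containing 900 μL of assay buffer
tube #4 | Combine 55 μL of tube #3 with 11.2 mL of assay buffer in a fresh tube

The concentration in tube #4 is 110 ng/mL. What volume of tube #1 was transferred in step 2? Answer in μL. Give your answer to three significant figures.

180 μL

Step 1: 220 μL + 1100 μL = 1320 μL total → factor 1320/220 = 6
Step 2: v brought to 400 μL → factor = 400 μL/v
Step 3: 300 μL + 900 μL = 1200 μL total → factor 1200/300 = 4
Step 4: 55 μL + 11.2 mL = 11255 μL total → factor 11255/55 = 204.64
Product of known-step factors = 4911.3
Overall factor = 1.20 mg/mL / (110 ng/mL) = 10909
Step-2 factor = 10909 / 4911.3 = 2.2212
v = 400 μL / 2.2212 = 180 μL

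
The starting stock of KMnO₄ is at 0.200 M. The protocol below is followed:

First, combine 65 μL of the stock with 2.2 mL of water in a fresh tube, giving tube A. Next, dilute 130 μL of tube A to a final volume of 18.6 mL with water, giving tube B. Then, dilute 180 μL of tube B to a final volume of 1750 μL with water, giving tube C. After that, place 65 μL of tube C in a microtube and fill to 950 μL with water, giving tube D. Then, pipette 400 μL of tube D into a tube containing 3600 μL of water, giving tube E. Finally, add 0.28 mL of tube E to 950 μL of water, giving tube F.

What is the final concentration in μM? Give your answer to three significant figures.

Step 1: 65 μL + 2.2 mL = 2265 μL total → factor 2265/65 = 34.846
Step 2: 130 μL brought to 18.6 mL → factor 18600/130 = 143.08
Step 3: 180 μL brought to 1750 μL → factor 1750/180 = 9.7222
Step 4: 65 μL brought to 950 μL → factor 950/65 = 14.615
Step 5: 400 μL + 3600 μL = 4000 μL total → factor 4000/400 = 10
Step 6: 0.28 mL + 950 μL = 1.23 mL total → factor 1.23/0.28 = 4.3929
Overall dilution factor = 34.846 × 143.08 × 9.7222 × 14.615 × 10 × 4.3929 = 3.1121 × 10^7
Final = 0.200 M / 3.1121 × 10^7 = 6.427 × 10^-9 M = 0.00643 μM

0.00643 μM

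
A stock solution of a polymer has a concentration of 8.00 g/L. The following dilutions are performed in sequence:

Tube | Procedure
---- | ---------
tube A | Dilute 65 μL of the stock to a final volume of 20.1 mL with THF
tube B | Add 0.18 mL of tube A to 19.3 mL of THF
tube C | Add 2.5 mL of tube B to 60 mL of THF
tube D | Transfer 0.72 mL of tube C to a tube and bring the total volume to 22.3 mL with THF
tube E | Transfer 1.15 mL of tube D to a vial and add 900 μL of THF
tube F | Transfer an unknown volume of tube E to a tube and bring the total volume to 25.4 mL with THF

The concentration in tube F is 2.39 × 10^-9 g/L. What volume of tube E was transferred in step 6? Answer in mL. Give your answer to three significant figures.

Step 1: 65 μL brought to 20.1 mL → factor 20100/65 = 309.23
Step 2: 0.18 mL + 19.3 mL = 19.48 mL total → factor 19.48/0.18 = 108.22
Step 3: 2.5 mL + 60 mL = 62.5 mL total → factor 62.5/2.5 = 25
Step 4: 0.72 mL brought to 22.3 mL → factor 22.3/0.72 = 30.972
Step 5: 1.15 mL + 900 μL = 2.05 mL total → factor 2.05/1.15 = 1.7826
Step 6: v brought to 25.4 mL → factor = 25.4 mL/v
Product of known-step factors = 4.6192 × 10^7
Overall factor = 8.00 g/L / (2.39 × 10^-9 g/L) = 3.3473 × 10^9
Step-6 factor = 3.3473 × 10^9 / 4.6192 × 10^7 = 72.464
v = 25.4 mL / 72.464 = 0.351 mL

0.351 mL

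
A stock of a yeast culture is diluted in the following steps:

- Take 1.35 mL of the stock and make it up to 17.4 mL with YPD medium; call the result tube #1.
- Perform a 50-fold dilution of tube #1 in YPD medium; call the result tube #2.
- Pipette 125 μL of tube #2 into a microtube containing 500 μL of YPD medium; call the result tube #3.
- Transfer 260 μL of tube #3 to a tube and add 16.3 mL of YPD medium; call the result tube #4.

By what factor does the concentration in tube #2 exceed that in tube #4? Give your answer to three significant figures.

Step 1: 1.35 mL brought to 17.4 mL → factor 17.4/1.35 = 12.889
Step 2: 50-fold → factor 50
Step 3: 125 μL + 500 μL = 625 μL total → factor 625/125 = 5
Step 4: 260 μL + 16.3 mL = 16560 μL total → factor 16560/260 = 63.692
Dilution factor to tube #2 = 644.44; to tube #4 = 2.0523 × 10^5
[tube #2]/[tube #4] = (factor to tube #4)/(factor to tube #2) = 2.0523 × 10^5/644.44 = 318

318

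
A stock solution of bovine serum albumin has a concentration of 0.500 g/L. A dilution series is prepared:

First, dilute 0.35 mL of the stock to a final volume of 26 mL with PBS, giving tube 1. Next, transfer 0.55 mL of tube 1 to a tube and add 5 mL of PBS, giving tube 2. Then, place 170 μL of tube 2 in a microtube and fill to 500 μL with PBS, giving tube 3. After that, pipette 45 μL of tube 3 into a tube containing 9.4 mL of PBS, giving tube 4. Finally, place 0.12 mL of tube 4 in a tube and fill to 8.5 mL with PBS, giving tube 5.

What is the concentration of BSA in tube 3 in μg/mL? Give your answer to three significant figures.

0.227 μg/mL

Step 1: 0.35 mL brought to 26 mL → factor 26/0.35 = 74.286
Step 2: 0.55 mL + 5 mL = 5.55 mL total → factor 5.55/0.55 = 10.091
Step 3: 170 μL brought to 500 μL → factor 500/170 = 2.9412
Dilution factor through tube 3 = 74.286 × 10.091 × 2.9412 = 2204.7
[tube 3] = 0.500 g/L / 2204.7 = 0.0002268 g/L = 0.227 μg/mL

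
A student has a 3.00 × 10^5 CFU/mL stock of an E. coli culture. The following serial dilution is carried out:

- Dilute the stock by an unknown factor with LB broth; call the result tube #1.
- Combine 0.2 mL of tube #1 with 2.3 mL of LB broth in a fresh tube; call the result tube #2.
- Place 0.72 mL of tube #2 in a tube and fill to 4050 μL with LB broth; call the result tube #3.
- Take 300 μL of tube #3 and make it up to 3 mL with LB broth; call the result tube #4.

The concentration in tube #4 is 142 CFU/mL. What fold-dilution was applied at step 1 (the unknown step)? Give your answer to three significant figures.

3.00-fold

Step 1: unknown factor x
Step 2: 0.2 mL + 2.3 mL = 2.5 mL total → factor 2.5/0.2 = 12.5
Step 3: 0.72 mL brought to 4050 μL → factor 4.05/0.72 = 5.625
Step 4: 300 μL brought to 3 mL → factor 3000/300 = 10
Product of known-step factors = 703.12
Overall factor = 3.00 × 10^5 CFU/mL / (142 CFU/mL) = 2112.7
x = 2112.7 / 703.12 = 3.00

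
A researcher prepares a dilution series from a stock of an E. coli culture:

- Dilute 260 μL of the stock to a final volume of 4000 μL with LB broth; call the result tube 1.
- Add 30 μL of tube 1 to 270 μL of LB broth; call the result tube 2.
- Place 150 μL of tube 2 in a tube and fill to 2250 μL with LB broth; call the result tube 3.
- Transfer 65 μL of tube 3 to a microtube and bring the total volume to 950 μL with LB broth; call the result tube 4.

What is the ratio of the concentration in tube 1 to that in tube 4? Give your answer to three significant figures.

Step 1: 260 μL brought to 4000 μL → factor 4000/260 = 15.385
Step 2: 30 μL + 270 μL = 300 μL total → factor 300/30 = 10
Step 3: 150 μL brought to 2250 μL → factor 2250/150 = 15
Step 4: 65 μL brought to 950 μL → factor 950/65 = 14.615
Dilution factor to tube 1 = 15.385; to tube 4 = 33728
[tube 1]/[tube 4] = (factor to tube 4)/(factor to tube 1) = 33728/15.385 = 2.19 × 10^3

2.19 × 10^3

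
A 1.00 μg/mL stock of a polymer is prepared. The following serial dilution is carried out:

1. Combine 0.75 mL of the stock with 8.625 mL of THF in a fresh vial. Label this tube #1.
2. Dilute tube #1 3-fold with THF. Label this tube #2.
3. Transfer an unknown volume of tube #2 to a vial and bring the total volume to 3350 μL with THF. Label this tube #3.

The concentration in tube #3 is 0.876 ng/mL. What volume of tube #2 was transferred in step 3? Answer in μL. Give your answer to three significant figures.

110 μL

Step 1: 0.75 mL + 8.625 mL = 9.375 mL total → factor 9.375/0.75 = 12.5
Step 2: 3-fold → factor 3
Step 3: v brought to 3350 μL → factor = 3350 μL/v
Product of known-step factors = 37.5
Overall factor = 1.00 μg/mL / (0.876 ng/mL) = 1141.6
Step-3 factor = 1141.6 / 37.5 = 30.441
v = 3350 μL / 30.441 = 110 μL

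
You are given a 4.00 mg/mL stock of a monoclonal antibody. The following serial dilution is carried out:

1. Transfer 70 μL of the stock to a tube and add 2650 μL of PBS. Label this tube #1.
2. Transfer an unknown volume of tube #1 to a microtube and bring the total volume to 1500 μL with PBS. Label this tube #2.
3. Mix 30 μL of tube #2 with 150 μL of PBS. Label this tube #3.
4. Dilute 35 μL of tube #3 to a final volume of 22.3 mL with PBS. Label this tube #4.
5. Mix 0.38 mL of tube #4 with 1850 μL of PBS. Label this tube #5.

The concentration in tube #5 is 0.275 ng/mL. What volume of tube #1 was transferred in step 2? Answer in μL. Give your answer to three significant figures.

Step 1: 70 μL + 2650 μL = 2720 μL total → factor 2720/70 = 38.857
Step 2: v brought to 1500 μL → factor = 1500 μL/v
Step 3: 30 μL + 150 μL = 180 μL total → factor 180/30 = 6
Step 4: 35 μL brought to 22.3 mL → factor 22300/35 = 637.14
Step 5: 0.38 mL + 1850 μL = 2.23 mL total → factor 2.23/0.38 = 5.8684
Product of known-step factors = 8.7173 × 10^5
Overall factor = 4.00 mg/mL / (0.275 ng/mL) = 1.4545 × 10^7
Step-2 factor = 1.4545 × 10^7 / 8.7173 × 10^5 = 16.686
v = 1500 μL / 16.686 = 89.9 μL

89.9 μL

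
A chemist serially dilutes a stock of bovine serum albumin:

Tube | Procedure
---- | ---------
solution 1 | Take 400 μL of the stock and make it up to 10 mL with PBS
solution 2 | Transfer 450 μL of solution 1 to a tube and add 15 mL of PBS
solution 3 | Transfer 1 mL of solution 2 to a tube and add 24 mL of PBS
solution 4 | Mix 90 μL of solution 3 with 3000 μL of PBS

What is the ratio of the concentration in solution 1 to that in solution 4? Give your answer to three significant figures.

Step 1: 400 μL brought to 10 mL → factor 10000/400 = 25
Step 2: 450 μL + 15 mL = 15450 μL total → factor 15450/450 = 34.333
Step 3: 1 mL + 24 mL = 25 mL total → factor 25/1 = 25
Step 4: 90 μL + 3000 μL = 3090 μL total → factor 3090/90 = 34.333
Dilution factor to solution 1 = 25; to solution 4 = 7.3674 × 10^5
[solution 1]/[solution 4] = (factor to solution 4)/(factor to solution 1) = 7.3674 × 10^5/25 = 2.95 × 10^4

2.95 × 10^4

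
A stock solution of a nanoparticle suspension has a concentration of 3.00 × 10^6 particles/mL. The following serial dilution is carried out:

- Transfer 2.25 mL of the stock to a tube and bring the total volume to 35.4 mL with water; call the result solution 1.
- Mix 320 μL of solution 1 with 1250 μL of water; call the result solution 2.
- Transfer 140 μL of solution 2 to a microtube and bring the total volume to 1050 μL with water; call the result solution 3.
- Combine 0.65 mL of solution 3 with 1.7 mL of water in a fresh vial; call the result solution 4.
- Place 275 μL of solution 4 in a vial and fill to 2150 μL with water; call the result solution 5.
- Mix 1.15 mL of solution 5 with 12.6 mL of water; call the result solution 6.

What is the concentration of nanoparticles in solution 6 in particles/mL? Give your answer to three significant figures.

Step 1: 2.25 mL brought to 35.4 mL → factor 35.4/2.25 = 15.733
Step 2: 320 μL + 1250 μL = 1570 μL total → factor 1570/320 = 4.9062
Step 3: 140 μL brought to 1050 μL → factor 1050/140 = 7.5
Step 4: 0.65 mL + 1.7 mL = 2.35 mL total → factor 2.35/0.65 = 3.6154
Step 5: 275 μL brought to 2150 μL → factor 2150/275 = 7.8182
Step 6: 1.15 mL + 12.6 mL = 13.75 mL total → factor 13.75/1.15 = 11.957
Overall dilution factor = 15.733 × 4.9062 × 7.5 × 3.6154 × 7.8182 × 11.957 = 1.9566 × 10^5
Final = 3.00 × 10^6 particles/mL / 1.9566 × 10^5 = 15.3 particles/mL

15.3 particles/mL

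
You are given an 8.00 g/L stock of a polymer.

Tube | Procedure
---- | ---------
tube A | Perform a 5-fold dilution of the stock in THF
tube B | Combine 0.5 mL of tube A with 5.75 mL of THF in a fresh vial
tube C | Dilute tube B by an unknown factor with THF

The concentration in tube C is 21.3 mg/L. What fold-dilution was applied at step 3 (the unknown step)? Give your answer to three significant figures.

Step 1: 5-fold → factor 5
Step 2: 0.5 mL + 5.75 mL = 6.25 mL total → factor 6.25/0.5 = 12.5
Step 3: unknown factor x
Product of known-step factors = 62.5
Overall factor = 8.00 g/L / (21.3 mg/L) = 375.59
x = 375.59 / 62.5 = 6.01

6.01-fold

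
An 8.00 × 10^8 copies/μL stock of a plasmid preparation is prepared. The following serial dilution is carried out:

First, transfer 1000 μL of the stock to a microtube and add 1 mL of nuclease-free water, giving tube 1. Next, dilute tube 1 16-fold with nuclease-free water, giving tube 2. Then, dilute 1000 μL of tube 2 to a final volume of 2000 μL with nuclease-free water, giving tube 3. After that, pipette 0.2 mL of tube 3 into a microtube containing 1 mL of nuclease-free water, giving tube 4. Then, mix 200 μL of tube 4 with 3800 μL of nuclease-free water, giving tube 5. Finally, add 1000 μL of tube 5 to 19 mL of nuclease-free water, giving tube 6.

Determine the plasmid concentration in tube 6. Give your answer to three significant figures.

Step 1: 1000 μL + 1 mL = 2000 μL total → factor 2000/1000 = 2
Step 2: 16-fold → factor 16
Step 3: 1000 μL brought to 2000 μL → factor 2000/1000 = 2
Step 4: 0.2 mL + 1 mL = 1.2 mL total → factor 1.2/0.2 = 6
Step 5: 200 μL + 3800 μL = 4000 μL total → factor 4000/200 = 20
Step 6: 1000 μL + 19 mL = 20000 μL total → factor 20000/1000 = 20
Overall dilution factor = 2 × 16 × 2 × 6 × 20 × 20 = 1.536 × 10^5
Final = 8.00 × 10^8 copies/μL / 1.536 × 10^5 = 5.21 × 10^3 copies/μL

5.21 × 10^3 copies/μL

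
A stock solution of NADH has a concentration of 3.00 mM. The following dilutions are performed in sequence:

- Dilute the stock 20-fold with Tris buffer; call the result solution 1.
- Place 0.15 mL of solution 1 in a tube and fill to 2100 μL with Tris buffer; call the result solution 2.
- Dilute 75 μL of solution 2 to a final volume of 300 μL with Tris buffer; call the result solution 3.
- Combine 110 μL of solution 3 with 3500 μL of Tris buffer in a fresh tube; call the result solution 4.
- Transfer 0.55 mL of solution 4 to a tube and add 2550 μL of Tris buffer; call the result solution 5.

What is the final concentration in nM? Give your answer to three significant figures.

Step 1: 20-fold → factor 20
Step 2: 0.15 mL brought to 2100 μL → factor 2.1/0.15 = 14
Step 3: 75 μL brought to 300 μL → factor 300/75 = 4
Step 4: 110 μL + 3500 μL = 3610 μL total → factor 3610/110 = 32.818
Step 5: 0.55 mL + 2550 μL = 3.1 mL total → factor 3.1/0.55 = 5.6364
Overall dilution factor = 20 × 14 × 4 × 32.818 × 5.6364 = 2.0717 × 10^5
Final = 3.00 mM / 2.0717 × 10^5 = 1.448 × 10^-5 mM = 14.5 nM

14.5 nM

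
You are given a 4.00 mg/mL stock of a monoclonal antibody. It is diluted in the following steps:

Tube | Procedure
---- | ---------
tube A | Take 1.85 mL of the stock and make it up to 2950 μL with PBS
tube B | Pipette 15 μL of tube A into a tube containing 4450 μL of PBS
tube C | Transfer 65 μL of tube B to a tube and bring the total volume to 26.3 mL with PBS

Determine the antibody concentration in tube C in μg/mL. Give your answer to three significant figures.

Step 1: 1.85 mL brought to 2950 μL → factor 2.95/1.85 = 1.5946
Step 2: 15 μL + 4450 μL = 4465 μL total → factor 4465/15 = 297.67
Step 3: 65 μL brought to 26.3 mL → factor 26300/65 = 404.62
Overall dilution factor = 1.5946 × 297.67 × 404.62 = 1.9205 × 10^5
Final = 4.00 mg/mL / 1.9205 × 10^5 = 2.083 × 10^-5 mg/mL = 0.0208 μg/mL

0.0208 μg/mL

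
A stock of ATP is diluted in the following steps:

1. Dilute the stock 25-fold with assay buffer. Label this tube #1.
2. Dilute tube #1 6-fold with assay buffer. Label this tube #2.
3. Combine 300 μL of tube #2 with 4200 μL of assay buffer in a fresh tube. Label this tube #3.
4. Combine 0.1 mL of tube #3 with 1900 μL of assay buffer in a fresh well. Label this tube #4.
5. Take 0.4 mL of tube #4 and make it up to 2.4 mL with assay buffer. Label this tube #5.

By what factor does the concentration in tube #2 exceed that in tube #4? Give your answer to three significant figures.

300

Step 1: 25-fold → factor 25
Step 2: 6-fold → factor 6
Step 3: 300 μL + 4200 μL = 4500 μL total → factor 4500/300 = 15
Step 4: 0.1 mL + 1900 μL = 2 mL total → factor 2/0.1 = 20
Dilution factor to tube #2 = 150; to tube #4 = 45000
[tube #2]/[tube #4] = (factor to tube #4)/(factor to tube #2) = 45000/150 = 300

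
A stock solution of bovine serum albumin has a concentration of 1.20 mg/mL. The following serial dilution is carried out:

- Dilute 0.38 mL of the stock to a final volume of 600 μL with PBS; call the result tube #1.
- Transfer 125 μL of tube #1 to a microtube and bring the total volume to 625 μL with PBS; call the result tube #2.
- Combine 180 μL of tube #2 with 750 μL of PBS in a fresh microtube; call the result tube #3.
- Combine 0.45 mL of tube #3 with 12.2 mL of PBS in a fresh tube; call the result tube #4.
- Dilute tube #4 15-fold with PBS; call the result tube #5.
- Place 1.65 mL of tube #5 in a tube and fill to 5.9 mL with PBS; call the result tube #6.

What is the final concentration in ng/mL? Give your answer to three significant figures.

19.5 ng/mL

Step 1: 0.38 mL brought to 600 μL → factor 0.6/0.38 = 1.5789
Step 2: 125 μL brought to 625 μL → factor 625/125 = 5
Step 3: 180 μL + 750 μL = 930 μL total → factor 930/180 = 5.1667
Step 4: 0.45 mL + 12.2 mL = 12.65 mL total → factor 12.65/0.45 = 28.111
Step 5: 15-fold → factor 15
Step 6: 1.65 mL brought to 5.9 mL → factor 5.9/1.65 = 3.5758
Overall dilution factor = 1.5789 × 5 × 5.1667 × 28.111 × 15 × 3.5758 = 61501
Final = 1.20 mg/mL / 61501 = 1.951 × 10^-5 mg/mL = 19.5 ng/mL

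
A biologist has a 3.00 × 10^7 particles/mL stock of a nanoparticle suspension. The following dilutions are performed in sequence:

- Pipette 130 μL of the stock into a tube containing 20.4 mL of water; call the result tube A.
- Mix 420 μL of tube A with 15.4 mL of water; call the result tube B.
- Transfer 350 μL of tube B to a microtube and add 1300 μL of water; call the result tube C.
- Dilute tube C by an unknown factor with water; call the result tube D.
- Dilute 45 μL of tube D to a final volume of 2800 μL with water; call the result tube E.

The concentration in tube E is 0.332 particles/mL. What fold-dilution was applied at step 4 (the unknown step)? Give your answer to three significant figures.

Step 1: 130 μL + 20.4 mL = 20530 μL total → factor 20530/130 = 157.92
Step 2: 420 μL + 15.4 mL = 15820 μL total → factor 15820/420 = 37.667
Step 3: 350 μL + 1300 μL = 1650 μL total → factor 1650/350 = 4.7143
Step 4: unknown factor x
Step 5: 45 μL brought to 2800 μL → factor 2800/45 = 62.222
Product of known-step factors = 1.7449 × 10^6
Overall factor = 3.00 × 10^7 particles/mL / (0.332 particles/mL) = 9.0361 × 10^7
x = 9.0361 × 10^7 / 1.7449 × 10^6 = 51.8

51.8-fold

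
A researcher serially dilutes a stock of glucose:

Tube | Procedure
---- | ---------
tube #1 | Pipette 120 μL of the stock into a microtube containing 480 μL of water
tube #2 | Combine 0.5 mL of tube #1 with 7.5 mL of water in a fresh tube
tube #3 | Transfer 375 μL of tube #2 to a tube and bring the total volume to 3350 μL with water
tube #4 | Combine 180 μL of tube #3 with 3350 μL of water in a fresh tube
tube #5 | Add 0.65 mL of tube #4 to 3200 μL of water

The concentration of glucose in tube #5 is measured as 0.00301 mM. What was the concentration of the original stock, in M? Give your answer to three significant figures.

Step 1: 120 μL + 480 μL = 600 μL total → factor 600/120 = 5
Step 2: 0.5 mL + 7.5 mL = 8 mL total → factor 8/0.5 = 16
Step 3: 375 μL brought to 3350 μL → factor 3350/375 = 8.9333
Step 4: 180 μL + 3350 μL = 3530 μL total → factor 3530/180 = 19.611
Step 5: 0.65 mL + 3200 μL = 3.85 mL total → factor 3.85/0.65 = 5.9231
Overall dilution factor = 5 × 16 × 8.9333 × 19.611 × 5.9231 = 83014
Stock = 0.00301 mM × 83014 = 249.9 mM = 0.250 M

0.250 M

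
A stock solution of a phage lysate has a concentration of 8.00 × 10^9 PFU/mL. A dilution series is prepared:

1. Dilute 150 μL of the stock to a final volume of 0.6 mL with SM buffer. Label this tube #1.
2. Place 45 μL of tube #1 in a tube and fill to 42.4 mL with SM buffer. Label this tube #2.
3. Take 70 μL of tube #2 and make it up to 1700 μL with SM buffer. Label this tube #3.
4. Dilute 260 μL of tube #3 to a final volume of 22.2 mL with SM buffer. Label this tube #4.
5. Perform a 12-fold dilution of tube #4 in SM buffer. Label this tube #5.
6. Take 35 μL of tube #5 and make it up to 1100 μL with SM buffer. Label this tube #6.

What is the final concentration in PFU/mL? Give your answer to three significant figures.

Step 1: 150 μL brought to 0.6 mL → factor 600/150 = 4
Step 2: 45 μL brought to 42.4 mL → factor 42400/45 = 942.22
Step 3: 70 μL brought to 1700 μL → factor 1700/70 = 24.286
Step 4: 260 μL brought to 22.2 mL → factor 22200/260 = 85.385
Step 5: 12-fold → factor 12
Step 6: 35 μL brought to 1100 μL → factor 1100/35 = 31.429
Overall dilution factor = 4 × 942.22 × 24.286 × 85.385 × 12 × 31.429 = 2.9475 × 10^9
Final = 8.00 × 10^9 PFU/mL / 2.9475 × 10^9 = 2.71 PFU/mL

2.71 PFU/mL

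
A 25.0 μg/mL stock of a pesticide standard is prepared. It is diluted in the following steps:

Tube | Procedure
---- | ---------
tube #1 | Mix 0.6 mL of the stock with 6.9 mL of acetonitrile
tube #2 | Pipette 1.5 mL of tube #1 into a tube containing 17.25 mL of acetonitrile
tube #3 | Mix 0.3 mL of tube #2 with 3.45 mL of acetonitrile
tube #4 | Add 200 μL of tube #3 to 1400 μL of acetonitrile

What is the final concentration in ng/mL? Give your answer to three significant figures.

Step 1: 0.6 mL + 6.9 mL = 7.5 mL total → factor 7.5/0.6 = 12.5
Step 2: 1.5 mL + 17.25 mL = 18.75 mL total → factor 18.75/1.5 = 12.5
Step 3: 0.3 mL + 3.45 mL = 3.75 mL total → factor 3.75/0.3 = 12.5
Step 4: 200 μL + 1400 μL = 1600 μL total → factor 1600/200 = 8
Overall dilution factor = 12.5 × 12.5 × 12.5 × 8 = 15625
Final = 25.0 μg/mL / 15625 = 0.001600 μg/mL = 1.60 ng/mL

1.60 ng/mL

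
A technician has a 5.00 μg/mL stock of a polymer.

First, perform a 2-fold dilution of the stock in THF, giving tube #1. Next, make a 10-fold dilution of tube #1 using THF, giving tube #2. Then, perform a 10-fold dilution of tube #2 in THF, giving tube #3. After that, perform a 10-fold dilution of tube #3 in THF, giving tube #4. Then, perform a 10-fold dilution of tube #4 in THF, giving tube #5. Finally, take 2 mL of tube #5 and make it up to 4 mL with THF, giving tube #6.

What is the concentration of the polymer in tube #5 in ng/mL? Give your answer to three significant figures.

0.250 ng/mL

Step 1: 2-fold → factor 2
Step 2: 10-fold → factor 10
Step 3: 10-fold → factor 10
Step 4: 10-fold → factor 10
Step 5: 10-fold → factor 10
Dilution factor through tube #5 = 2 × 10 × 10 × 10 × 10 = 20000
[tube #5] = 5.00 μg/mL / 20000 = 0.0002500 μg/mL = 0.250 ng/mL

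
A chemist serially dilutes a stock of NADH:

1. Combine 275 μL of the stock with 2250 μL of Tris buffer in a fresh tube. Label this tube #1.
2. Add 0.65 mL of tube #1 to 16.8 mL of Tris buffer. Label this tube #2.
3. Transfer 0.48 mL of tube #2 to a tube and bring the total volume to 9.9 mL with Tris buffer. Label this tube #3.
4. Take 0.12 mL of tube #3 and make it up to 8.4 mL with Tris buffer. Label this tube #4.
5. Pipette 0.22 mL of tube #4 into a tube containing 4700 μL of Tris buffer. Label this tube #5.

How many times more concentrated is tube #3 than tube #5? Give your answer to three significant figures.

Step 1: 275 μL + 2250 μL = 2525 μL total → factor 2525/275 = 9.1818
Step 2: 0.65 mL + 16.8 mL = 17.45 mL total → factor 17.45/0.65 = 26.846
Step 3: 0.48 mL brought to 9.9 mL → factor 9.9/0.48 = 20.625
Step 4: 0.12 mL brought to 8.4 mL → factor 8.4/0.12 = 70
Step 5: 0.22 mL + 4700 μL = 4.92 mL total → factor 4.92/0.22 = 22.364
Dilution factor to tube #3 = 5084; to tube #5 = 7.9588 × 10^6
[tube #3]/[tube #5] = (factor to tube #5)/(factor to tube #3) = 7.9588 × 10^6/5084 = 1.57 × 10^3

1.57 × 10^3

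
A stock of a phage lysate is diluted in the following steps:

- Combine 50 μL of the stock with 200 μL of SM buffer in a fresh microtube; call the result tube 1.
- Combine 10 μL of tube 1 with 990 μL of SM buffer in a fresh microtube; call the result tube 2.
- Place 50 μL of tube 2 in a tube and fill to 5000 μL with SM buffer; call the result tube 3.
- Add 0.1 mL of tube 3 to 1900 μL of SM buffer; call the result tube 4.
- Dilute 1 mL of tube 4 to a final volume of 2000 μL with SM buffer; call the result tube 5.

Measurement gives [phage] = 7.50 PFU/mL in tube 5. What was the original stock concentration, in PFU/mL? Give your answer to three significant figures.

1.50 × 10^7 PFU/mL

Step 1: 50 μL + 200 μL = 250 μL total → factor 250/50 = 5
Step 2: 10 μL + 990 μL = 1000 μL total → factor 1000/10 = 100
Step 3: 50 μL brought to 5000 μL → factor 5000/50 = 100
Step 4: 0.1 mL + 1900 μL = 2 mL total → factor 2/0.1 = 20
Step 5: 1 mL brought to 2000 μL → factor 2/1 = 2
Overall dilution factor = 5 × 100 × 100 × 20 × 2 = 2 × 10^6
Stock = 7.50 PFU/mL × 2 × 10^6 = 1.50 × 10^7 PFU/mL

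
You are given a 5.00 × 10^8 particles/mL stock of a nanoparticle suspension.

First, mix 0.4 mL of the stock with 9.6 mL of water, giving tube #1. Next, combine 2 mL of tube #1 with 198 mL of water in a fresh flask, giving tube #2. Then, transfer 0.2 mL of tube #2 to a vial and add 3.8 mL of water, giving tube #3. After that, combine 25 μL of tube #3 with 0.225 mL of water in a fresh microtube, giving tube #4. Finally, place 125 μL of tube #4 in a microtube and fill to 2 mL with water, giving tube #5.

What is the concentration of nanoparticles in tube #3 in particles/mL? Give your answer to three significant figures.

Step 1: 0.4 mL + 9.6 mL = 10 mL total → factor 10/0.4 = 25
Step 2: 2 mL + 198 mL = 200 mL total → factor 200/2 = 100
Step 3: 0.2 mL + 3.8 mL = 4 mL total → factor 4/0.2 = 20
Dilution factor through tube #3 = 25 × 100 × 20 = 50000
[tube #3] = 5.00 × 10^8 particles/mL / 50000 = 1.00 × 10^4 particles/mL

1.00 × 10^4 particles/mL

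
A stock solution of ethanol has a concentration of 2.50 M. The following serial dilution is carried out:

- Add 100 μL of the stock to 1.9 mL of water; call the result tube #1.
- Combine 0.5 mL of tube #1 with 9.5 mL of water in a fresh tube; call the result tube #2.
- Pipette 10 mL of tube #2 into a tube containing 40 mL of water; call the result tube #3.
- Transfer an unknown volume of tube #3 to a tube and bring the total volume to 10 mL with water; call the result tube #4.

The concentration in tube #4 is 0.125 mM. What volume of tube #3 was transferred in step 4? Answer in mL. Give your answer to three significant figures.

1.00 mL

Step 1: 100 μL + 1.9 mL = 2000 μL total → factor 2000/100 = 20
Step 2: 0.5 mL + 9.5 mL = 10 mL total → factor 10/0.5 = 20
Step 3: 10 mL + 40 mL = 50 mL total → factor 50/10 = 5
Step 4: v brought to 10 mL → factor = 10 mL/v
Product of known-step factors = 2000
Overall factor = 2.50 M / (0.125 mM) = 20000
Step-4 factor = 20000 / 2000 = 10
v = 10 mL / 10 = 1.00 mL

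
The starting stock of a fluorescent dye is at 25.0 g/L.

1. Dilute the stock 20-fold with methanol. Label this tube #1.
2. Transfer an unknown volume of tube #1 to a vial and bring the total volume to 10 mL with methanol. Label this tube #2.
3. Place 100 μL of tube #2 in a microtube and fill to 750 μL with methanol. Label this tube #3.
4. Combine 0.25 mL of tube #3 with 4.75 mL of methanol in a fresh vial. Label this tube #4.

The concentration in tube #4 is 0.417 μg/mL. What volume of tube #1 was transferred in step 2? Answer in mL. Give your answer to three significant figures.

0.500 mL

Step 1: 20-fold → factor 20
Step 2: v brought to 10 mL → factor = 10 mL/v
Step 3: 100 μL brought to 750 μL → factor 750/100 = 7.5
Step 4: 0.25 mL + 4.75 mL = 5 mL total → factor 5/0.25 = 20
Product of known-step factors = 3000
Overall factor = 25.0 g/L / (0.417 μg/mL) = 59952
Step-2 factor = 59952 / 3000 = 19.984
v = 10 mL / 19.984 = 0.500 mL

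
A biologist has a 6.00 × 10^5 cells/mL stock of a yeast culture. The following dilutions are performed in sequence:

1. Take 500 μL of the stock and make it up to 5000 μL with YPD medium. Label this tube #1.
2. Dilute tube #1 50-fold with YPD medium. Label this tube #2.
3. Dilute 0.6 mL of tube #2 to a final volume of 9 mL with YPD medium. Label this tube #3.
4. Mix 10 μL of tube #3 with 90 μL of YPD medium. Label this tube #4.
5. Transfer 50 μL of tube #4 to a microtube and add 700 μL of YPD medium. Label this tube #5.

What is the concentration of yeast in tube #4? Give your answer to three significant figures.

8.00 cells/mL

Step 1: 500 μL brought to 5000 μL → factor 5000/500 = 10
Step 2: 50-fold → factor 50
Step 3: 0.6 mL brought to 9 mL → factor 9/0.6 = 15
Step 4: 10 μL + 90 μL = 100 μL total → factor 100/10 = 10
Dilution factor through tube #4 = 10 × 50 × 15 × 10 = 75000
[tube #4] = 6.00 × 10^5 cells/mL / 75000 = 8.00 cells/mL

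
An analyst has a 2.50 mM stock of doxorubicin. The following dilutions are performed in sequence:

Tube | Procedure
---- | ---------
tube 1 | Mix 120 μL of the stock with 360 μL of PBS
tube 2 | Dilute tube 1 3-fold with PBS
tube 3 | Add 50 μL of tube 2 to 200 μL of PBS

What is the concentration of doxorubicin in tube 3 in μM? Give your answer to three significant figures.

Step 1: 120 μL + 360 μL = 480 μL total → factor 480/120 = 4
Step 2: 3-fold → factor 3
Step 3: 50 μL + 200 μL = 250 μL total → factor 250/50 = 5
Overall dilution factor = 4 × 3 × 5 = 60
Final = 2.50 mM / 60 = 0.04167 mM = 41.7 μM

41.7 μM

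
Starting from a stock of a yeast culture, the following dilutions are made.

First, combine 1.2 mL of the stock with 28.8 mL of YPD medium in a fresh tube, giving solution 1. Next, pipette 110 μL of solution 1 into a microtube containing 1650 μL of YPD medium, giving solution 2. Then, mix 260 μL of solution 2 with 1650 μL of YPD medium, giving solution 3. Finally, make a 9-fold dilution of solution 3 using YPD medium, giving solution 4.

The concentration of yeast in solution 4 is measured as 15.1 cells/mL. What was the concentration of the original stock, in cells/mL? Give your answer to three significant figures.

3.99 × 10^5 cells/mL

Step 1: 1.2 mL + 28.8 mL = 30 mL total → factor 30/1.2 = 25
Step 2: 110 μL + 1650 μL = 1760 μL total → factor 1760/110 = 16
Step 3: 260 μL + 1650 μL = 1910 μL total → factor 1910/260 = 7.3462
Step 4: 9-fold → factor 9
Overall dilution factor = 25 × 16 × 7.3462 × 9 = 26446
Stock = 15.1 cells/mL × 26446 = 3.99 × 10^5 cells/mL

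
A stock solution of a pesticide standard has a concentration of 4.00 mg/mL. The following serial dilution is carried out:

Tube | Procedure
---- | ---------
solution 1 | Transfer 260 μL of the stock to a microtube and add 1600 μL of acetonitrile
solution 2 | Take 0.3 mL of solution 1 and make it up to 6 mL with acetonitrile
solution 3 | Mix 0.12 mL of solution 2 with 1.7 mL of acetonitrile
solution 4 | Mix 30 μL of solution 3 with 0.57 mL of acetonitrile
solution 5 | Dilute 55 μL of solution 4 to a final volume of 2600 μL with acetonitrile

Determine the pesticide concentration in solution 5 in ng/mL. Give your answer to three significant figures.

Step 1: 260 μL + 1600 μL = 1860 μL total → factor 1860/260 = 7.1538
Step 2: 0.3 mL brought to 6 mL → factor 6/0.3 = 20
Step 3: 0.12 mL + 1.7 mL = 1.82 mL total → factor 1.82/0.12 = 15.167
Step 4: 30 μL + 0.57 mL = 600 μL total → factor 600/30 = 20
Step 5: 55 μL brought to 2600 μL → factor 2600/55 = 47.273
Overall dilution factor = 7.1538 × 20 × 15.167 × 20 × 47.273 = 2.0516 × 10^6
Final = 4.00 mg/mL / 2.0516 × 10^6 = 1.950 × 10^-6 mg/mL = 1.95 ng/mL

1.95 ng/mL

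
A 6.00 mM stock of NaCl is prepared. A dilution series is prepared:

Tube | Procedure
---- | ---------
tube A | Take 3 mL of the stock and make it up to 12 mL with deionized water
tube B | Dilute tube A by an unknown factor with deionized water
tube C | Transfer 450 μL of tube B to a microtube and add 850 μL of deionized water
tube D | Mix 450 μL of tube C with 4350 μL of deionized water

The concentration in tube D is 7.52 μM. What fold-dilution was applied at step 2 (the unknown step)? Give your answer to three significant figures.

Step 1: 3 mL brought to 12 mL → factor 12/3 = 4
Step 2: unknown factor x
Step 3: 450 μL + 850 μL = 1300 μL total → factor 1300/450 = 2.8889
Step 4: 450 μL + 4350 μL = 4800 μL total → factor 4800/450 = 10.667
Product of known-step factors = 123.26
Overall factor = 6.00 mM / (7.52 μM) = 797.87
x = 797.87 / 123.26 = 6.47

6.47-fold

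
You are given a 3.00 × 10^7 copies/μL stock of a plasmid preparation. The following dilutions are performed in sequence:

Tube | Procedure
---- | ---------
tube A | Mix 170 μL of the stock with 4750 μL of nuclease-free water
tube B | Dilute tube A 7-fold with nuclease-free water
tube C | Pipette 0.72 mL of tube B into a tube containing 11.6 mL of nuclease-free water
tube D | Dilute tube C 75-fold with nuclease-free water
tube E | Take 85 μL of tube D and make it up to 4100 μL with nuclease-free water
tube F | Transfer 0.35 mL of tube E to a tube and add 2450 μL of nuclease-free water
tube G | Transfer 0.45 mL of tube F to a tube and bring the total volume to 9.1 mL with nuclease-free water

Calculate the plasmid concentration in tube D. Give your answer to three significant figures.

Step 1: 170 μL + 4750 μL = 4920 μL total → factor 4920/170 = 28.941
Step 2: 7-fold → factor 7
Step 3: 0.72 mL + 11.6 mL = 12.32 mL total → factor 12.32/0.72 = 17.111
Step 4: 75-fold → factor 75
Dilution factor through tube D = 28.941 × 7 × 17.111 × 75 = 2.5999 × 10^5
[tube D] = 3.00 × 10^7 copies/μL / 2.5999 × 10^5 = 115 copies/μL

115 copies/μL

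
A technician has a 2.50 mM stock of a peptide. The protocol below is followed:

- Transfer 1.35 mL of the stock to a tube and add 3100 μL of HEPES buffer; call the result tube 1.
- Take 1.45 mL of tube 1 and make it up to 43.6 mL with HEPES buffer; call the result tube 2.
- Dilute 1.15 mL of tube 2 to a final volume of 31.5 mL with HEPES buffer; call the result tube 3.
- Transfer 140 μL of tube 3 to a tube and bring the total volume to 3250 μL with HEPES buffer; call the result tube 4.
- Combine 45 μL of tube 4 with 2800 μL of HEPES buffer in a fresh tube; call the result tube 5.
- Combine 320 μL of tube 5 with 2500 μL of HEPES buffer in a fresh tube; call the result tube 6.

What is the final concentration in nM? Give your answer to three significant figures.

0.0712 nM

Step 1: 1.35 mL + 3100 μL = 4.45 mL total → factor 4.45/1.35 = 3.2963
Step 2: 1.45 mL brought to 43.6 mL → factor 43.6/1.45 = 30.069
Step 3: 1.15 mL brought to 31.5 mL → factor 31.5/1.15 = 27.391
Step 4: 140 μL brought to 3250 μL → factor 3250/140 = 23.214
Step 5: 45 μL + 2800 μL = 2845 μL total → factor 2845/45 = 63.222
Step 6: 320 μL + 2500 μL = 2820 μL total → factor 2820/320 = 8.8125
Overall dilution factor = 3.2963 × 30.069 × 27.391 × 23.214 × 63.222 × 8.8125 = 3.5114 × 10^7
Final = 2.50 mM / 3.5114 × 10^7 = 7.120 × 10^-8 mM = 0.0712 nM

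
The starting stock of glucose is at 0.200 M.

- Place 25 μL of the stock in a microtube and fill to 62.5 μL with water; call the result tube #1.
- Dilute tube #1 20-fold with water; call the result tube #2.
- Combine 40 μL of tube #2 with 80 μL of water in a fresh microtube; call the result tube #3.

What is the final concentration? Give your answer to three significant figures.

0.00133 M

Step 1: 25 μL brought to 62.5 μL → factor 62.5/25 = 2.5
Step 2: 20-fold → factor 20
Step 3: 40 μL + 80 μL = 120 μL total → factor 120/40 = 3
Overall dilution factor = 2.5 × 20 × 3 = 150
Final = 0.200 M / 150 = 0.00133 M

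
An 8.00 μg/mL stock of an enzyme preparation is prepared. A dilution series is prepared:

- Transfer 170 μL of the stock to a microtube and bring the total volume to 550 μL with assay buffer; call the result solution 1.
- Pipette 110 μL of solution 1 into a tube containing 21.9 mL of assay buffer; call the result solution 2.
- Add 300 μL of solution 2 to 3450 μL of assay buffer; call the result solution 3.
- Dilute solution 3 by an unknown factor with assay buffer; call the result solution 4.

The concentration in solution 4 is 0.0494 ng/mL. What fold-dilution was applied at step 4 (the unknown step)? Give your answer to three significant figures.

20.0-fold

Step 1: 170 μL brought to 550 μL → factor 550/170 = 3.2353
Step 2: 110 μL + 21.9 mL = 22010 μL total → factor 22010/110 = 200.09
Step 3: 300 μL + 3450 μL = 3750 μL total → factor 3750/300 = 12.5
Step 4: unknown factor x
Product of known-step factors = 8091.9
Overall factor = 8.00 μg/mL / (0.0494 ng/mL) = 1.6194 × 10^5
x = 1.6194 × 10^5 / 8091.9 = 20.0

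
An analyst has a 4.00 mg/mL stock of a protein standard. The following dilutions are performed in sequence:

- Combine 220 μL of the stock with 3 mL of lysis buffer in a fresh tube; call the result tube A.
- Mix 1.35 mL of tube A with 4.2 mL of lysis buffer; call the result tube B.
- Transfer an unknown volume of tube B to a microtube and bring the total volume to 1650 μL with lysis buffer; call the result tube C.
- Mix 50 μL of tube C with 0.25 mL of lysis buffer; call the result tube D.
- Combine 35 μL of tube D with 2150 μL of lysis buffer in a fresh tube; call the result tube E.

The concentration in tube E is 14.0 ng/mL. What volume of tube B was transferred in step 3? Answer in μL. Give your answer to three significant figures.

Step 1: 220 μL + 3 mL = 3220 μL total → factor 3220/220 = 14.636
Step 2: 1.35 mL + 4.2 mL = 5.55 mL total → factor 5.55/1.35 = 4.1111
Step 3: v brought to 1650 μL → factor = 1650 μL/v
Step 4: 50 μL + 0.25 mL = 300 μL total → factor 300/50 = 6
Step 5: 35 μL + 2150 μL = 2185 μL total → factor 2185/35 = 62.429
Product of known-step factors = 22539
Overall factor = 4.00 mg/mL / (14.0 ng/mL) = 2.8571 × 10^5
Step-3 factor = 2.8571 × 10^5 / 22539 = 12.677
v = 1650 μL / 12.677 = 130 μL

130 μL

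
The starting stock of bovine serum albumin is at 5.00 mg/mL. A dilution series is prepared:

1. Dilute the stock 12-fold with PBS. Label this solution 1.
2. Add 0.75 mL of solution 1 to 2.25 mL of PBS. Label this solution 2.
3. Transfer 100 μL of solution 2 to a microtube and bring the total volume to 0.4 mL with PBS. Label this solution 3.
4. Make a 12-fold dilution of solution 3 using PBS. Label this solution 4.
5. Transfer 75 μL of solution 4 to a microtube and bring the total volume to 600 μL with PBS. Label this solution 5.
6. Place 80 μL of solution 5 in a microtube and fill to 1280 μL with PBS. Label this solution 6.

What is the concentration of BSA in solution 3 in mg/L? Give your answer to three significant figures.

Step 1: 12-fold → factor 12
Step 2: 0.75 mL + 2.25 mL = 3 mL total → factor 3/0.75 = 4
Step 3: 100 μL brought to 0.4 mL → factor 400/100 = 4
Dilution factor through solution 3 = 12 × 4 × 4 = 192
[solution 3] = 5.00 mg/mL / 192 = 0.02604 mg/mL = 26.0 mg/L

26.0 mg/L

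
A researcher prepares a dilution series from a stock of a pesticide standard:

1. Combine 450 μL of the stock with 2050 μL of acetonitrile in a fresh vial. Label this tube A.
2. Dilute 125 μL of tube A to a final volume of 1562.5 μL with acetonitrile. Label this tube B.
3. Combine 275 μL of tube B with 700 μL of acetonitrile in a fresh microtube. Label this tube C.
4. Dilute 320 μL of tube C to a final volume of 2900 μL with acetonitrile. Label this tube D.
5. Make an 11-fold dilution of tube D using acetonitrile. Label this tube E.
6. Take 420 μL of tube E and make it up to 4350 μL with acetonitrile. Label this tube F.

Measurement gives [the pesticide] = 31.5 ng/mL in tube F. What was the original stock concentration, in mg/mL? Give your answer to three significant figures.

Step 1: 450 μL + 2050 μL = 2500 μL total → factor 2500/450 = 5.5556
Step 2: 125 μL brought to 1562.5 μL → factor 1562.5/125 = 12.5
Step 3: 275 μL + 700 μL = 975 μL total → factor 975/275 = 3.5455
Step 4: 320 μL brought to 2900 μL → factor 2900/320 = 9.0625
Step 5: 11-fold → factor 11
Step 6: 420 μL brought to 4350 μL → factor 4350/420 = 10.357
Overall dilution factor = 5.5556 × 12.5 × 3.5455 × 9.0625 × 11 × 10.357 = 2.5421 × 10^5
Stock = 31.5 ng/mL × 2.5421 × 10^5 = 8.008 × 10^6 ng/mL = 8.01 mg/mL

8.01 mg/mL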